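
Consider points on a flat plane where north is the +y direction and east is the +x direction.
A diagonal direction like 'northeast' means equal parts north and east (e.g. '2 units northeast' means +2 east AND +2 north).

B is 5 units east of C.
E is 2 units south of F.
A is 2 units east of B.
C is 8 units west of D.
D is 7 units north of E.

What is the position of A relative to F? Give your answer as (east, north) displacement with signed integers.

Place F at the origin (east=0, north=0).
  E is 2 units south of F: delta (east=+0, north=-2); E at (east=0, north=-2).
  D is 7 units north of E: delta (east=+0, north=+7); D at (east=0, north=5).
  C is 8 units west of D: delta (east=-8, north=+0); C at (east=-8, north=5).
  B is 5 units east of C: delta (east=+5, north=+0); B at (east=-3, north=5).
  A is 2 units east of B: delta (east=+2, north=+0); A at (east=-1, north=5).
Therefore A relative to F: (east=-1, north=5).

Answer: A is at (east=-1, north=5) relative to F.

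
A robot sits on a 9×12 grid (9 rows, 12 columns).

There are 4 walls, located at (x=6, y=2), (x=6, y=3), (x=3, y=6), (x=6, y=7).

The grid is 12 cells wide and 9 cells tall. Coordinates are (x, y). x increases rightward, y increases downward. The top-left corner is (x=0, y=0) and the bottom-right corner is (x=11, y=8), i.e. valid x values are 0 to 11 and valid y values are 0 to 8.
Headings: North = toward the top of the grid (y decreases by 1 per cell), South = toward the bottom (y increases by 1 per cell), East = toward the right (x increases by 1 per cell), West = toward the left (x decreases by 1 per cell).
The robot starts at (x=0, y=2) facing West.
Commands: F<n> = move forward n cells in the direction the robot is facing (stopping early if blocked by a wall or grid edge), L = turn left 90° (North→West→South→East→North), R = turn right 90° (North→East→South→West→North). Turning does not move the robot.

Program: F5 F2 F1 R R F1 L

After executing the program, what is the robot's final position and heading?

Answer: Final position: (x=1, y=2), facing North

Derivation:
Start: (x=0, y=2), facing West
  F5: move forward 0/5 (blocked), now at (x=0, y=2)
  F2: move forward 0/2 (blocked), now at (x=0, y=2)
  F1: move forward 0/1 (blocked), now at (x=0, y=2)
  R: turn right, now facing North
  R: turn right, now facing East
  F1: move forward 1, now at (x=1, y=2)
  L: turn left, now facing North
Final: (x=1, y=2), facing North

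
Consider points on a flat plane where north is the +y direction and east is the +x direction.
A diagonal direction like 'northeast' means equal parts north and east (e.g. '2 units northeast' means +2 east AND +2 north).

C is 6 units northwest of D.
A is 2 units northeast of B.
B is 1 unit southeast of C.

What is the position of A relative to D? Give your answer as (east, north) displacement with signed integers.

Answer: A is at (east=-3, north=7) relative to D.

Derivation:
Place D at the origin (east=0, north=0).
  C is 6 units northwest of D: delta (east=-6, north=+6); C at (east=-6, north=6).
  B is 1 unit southeast of C: delta (east=+1, north=-1); B at (east=-5, north=5).
  A is 2 units northeast of B: delta (east=+2, north=+2); A at (east=-3, north=7).
Therefore A relative to D: (east=-3, north=7).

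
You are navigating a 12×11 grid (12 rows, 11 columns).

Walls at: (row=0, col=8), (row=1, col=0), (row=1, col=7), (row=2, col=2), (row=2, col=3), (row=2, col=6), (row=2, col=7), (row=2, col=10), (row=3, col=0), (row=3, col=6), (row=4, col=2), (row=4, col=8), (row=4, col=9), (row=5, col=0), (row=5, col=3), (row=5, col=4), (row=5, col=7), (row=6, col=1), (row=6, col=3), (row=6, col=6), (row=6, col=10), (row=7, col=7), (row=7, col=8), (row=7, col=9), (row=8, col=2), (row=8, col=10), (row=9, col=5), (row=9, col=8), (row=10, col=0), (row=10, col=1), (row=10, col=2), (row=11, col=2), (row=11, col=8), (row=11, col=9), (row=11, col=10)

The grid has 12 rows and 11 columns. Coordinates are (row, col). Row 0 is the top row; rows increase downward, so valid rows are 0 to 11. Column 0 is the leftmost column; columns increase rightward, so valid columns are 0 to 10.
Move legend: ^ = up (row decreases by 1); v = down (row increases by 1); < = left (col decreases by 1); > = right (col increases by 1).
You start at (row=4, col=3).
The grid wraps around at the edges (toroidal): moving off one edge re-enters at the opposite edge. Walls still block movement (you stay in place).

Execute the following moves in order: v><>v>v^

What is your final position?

Start: (row=4, col=3)
  v (down): blocked, stay at (row=4, col=3)
  > (right): (row=4, col=3) -> (row=4, col=4)
  < (left): (row=4, col=4) -> (row=4, col=3)
  > (right): (row=4, col=3) -> (row=4, col=4)
  v (down): blocked, stay at (row=4, col=4)
  > (right): (row=4, col=4) -> (row=4, col=5)
  v (down): (row=4, col=5) -> (row=5, col=5)
  ^ (up): (row=5, col=5) -> (row=4, col=5)
Final: (row=4, col=5)

Answer: Final position: (row=4, col=5)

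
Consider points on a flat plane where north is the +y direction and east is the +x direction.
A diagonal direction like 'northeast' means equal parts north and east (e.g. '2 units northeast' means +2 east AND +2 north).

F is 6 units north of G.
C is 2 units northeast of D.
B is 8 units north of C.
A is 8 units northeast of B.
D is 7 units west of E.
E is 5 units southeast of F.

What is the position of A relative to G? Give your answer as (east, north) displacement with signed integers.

Answer: A is at (east=8, north=19) relative to G.

Derivation:
Place G at the origin (east=0, north=0).
  F is 6 units north of G: delta (east=+0, north=+6); F at (east=0, north=6).
  E is 5 units southeast of F: delta (east=+5, north=-5); E at (east=5, north=1).
  D is 7 units west of E: delta (east=-7, north=+0); D at (east=-2, north=1).
  C is 2 units northeast of D: delta (east=+2, north=+2); C at (east=0, north=3).
  B is 8 units north of C: delta (east=+0, north=+8); B at (east=0, north=11).
  A is 8 units northeast of B: delta (east=+8, north=+8); A at (east=8, north=19).
Therefore A relative to G: (east=8, north=19).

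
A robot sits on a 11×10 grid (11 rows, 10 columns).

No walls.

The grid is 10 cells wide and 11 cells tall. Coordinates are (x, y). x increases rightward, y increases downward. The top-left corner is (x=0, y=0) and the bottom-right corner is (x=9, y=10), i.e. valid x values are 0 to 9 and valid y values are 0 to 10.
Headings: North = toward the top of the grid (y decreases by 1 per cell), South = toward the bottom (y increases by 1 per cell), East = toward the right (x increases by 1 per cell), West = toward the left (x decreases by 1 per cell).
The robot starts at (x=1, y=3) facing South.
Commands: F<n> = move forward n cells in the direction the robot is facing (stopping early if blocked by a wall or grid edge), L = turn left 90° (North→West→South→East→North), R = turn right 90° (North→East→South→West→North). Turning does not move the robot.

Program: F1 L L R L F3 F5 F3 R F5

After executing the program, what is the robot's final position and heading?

Answer: Final position: (x=6, y=0), facing East

Derivation:
Start: (x=1, y=3), facing South
  F1: move forward 1, now at (x=1, y=4)
  L: turn left, now facing East
  L: turn left, now facing North
  R: turn right, now facing East
  L: turn left, now facing North
  F3: move forward 3, now at (x=1, y=1)
  F5: move forward 1/5 (blocked), now at (x=1, y=0)
  F3: move forward 0/3 (blocked), now at (x=1, y=0)
  R: turn right, now facing East
  F5: move forward 5, now at (x=6, y=0)
Final: (x=6, y=0), facing East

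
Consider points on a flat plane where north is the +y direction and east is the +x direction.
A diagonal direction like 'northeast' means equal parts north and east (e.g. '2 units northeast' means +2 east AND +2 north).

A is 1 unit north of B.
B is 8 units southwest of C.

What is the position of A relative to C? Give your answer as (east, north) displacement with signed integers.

Answer: A is at (east=-8, north=-7) relative to C.

Derivation:
Place C at the origin (east=0, north=0).
  B is 8 units southwest of C: delta (east=-8, north=-8); B at (east=-8, north=-8).
  A is 1 unit north of B: delta (east=+0, north=+1); A at (east=-8, north=-7).
Therefore A relative to C: (east=-8, north=-7).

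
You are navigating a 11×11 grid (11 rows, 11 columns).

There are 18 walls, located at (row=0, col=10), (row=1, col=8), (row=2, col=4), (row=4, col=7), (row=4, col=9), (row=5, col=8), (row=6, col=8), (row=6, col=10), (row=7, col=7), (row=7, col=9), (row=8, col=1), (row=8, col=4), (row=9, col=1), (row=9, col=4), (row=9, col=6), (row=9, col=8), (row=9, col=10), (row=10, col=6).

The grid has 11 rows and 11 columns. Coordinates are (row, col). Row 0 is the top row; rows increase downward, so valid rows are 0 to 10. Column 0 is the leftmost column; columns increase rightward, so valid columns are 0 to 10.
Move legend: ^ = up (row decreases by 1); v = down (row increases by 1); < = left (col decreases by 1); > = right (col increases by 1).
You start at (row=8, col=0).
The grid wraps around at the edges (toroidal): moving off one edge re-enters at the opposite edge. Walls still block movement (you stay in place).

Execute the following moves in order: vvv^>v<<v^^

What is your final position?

Start: (row=8, col=0)
  v (down): (row=8, col=0) -> (row=9, col=0)
  v (down): (row=9, col=0) -> (row=10, col=0)
  v (down): (row=10, col=0) -> (row=0, col=0)
  ^ (up): (row=0, col=0) -> (row=10, col=0)
  > (right): (row=10, col=0) -> (row=10, col=1)
  v (down): (row=10, col=1) -> (row=0, col=1)
  < (left): (row=0, col=1) -> (row=0, col=0)
  < (left): blocked, stay at (row=0, col=0)
  v (down): (row=0, col=0) -> (row=1, col=0)
  ^ (up): (row=1, col=0) -> (row=0, col=0)
  ^ (up): (row=0, col=0) -> (row=10, col=0)
Final: (row=10, col=0)

Answer: Final position: (row=10, col=0)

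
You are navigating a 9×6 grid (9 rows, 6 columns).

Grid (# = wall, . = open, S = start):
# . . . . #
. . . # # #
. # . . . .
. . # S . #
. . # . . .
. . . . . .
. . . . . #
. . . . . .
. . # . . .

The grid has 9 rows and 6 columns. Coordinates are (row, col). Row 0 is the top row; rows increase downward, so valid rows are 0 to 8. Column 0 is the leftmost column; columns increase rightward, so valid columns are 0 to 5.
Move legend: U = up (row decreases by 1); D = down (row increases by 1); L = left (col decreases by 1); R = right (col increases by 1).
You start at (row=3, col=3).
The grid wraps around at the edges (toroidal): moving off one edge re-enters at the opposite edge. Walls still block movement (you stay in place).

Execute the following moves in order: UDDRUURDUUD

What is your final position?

Answer: Final position: (row=2, col=5)

Derivation:
Start: (row=3, col=3)
  U (up): (row=3, col=3) -> (row=2, col=3)
  D (down): (row=2, col=3) -> (row=3, col=3)
  D (down): (row=3, col=3) -> (row=4, col=3)
  R (right): (row=4, col=3) -> (row=4, col=4)
  U (up): (row=4, col=4) -> (row=3, col=4)
  U (up): (row=3, col=4) -> (row=2, col=4)
  R (right): (row=2, col=4) -> (row=2, col=5)
  D (down): blocked, stay at (row=2, col=5)
  U (up): blocked, stay at (row=2, col=5)
  U (up): blocked, stay at (row=2, col=5)
  D (down): blocked, stay at (row=2, col=5)
Final: (row=2, col=5)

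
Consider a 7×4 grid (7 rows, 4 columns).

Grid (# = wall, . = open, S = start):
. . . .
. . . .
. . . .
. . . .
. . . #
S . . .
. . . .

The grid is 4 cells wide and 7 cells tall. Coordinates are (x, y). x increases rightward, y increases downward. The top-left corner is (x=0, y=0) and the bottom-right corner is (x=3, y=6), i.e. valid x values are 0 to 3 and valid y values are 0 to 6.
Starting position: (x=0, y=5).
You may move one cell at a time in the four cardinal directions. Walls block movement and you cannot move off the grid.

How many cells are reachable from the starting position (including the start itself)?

Answer: Reachable cells: 27

Derivation:
BFS flood-fill from (x=0, y=5):
  Distance 0: (x=0, y=5)
  Distance 1: (x=0, y=4), (x=1, y=5), (x=0, y=6)
  Distance 2: (x=0, y=3), (x=1, y=4), (x=2, y=5), (x=1, y=6)
  Distance 3: (x=0, y=2), (x=1, y=3), (x=2, y=4), (x=3, y=5), (x=2, y=6)
  Distance 4: (x=0, y=1), (x=1, y=2), (x=2, y=3), (x=3, y=6)
  Distance 5: (x=0, y=0), (x=1, y=1), (x=2, y=2), (x=3, y=3)
  Distance 6: (x=1, y=0), (x=2, y=1), (x=3, y=2)
  Distance 7: (x=2, y=0), (x=3, y=1)
  Distance 8: (x=3, y=0)
Total reachable: 27 (grid has 27 open cells total)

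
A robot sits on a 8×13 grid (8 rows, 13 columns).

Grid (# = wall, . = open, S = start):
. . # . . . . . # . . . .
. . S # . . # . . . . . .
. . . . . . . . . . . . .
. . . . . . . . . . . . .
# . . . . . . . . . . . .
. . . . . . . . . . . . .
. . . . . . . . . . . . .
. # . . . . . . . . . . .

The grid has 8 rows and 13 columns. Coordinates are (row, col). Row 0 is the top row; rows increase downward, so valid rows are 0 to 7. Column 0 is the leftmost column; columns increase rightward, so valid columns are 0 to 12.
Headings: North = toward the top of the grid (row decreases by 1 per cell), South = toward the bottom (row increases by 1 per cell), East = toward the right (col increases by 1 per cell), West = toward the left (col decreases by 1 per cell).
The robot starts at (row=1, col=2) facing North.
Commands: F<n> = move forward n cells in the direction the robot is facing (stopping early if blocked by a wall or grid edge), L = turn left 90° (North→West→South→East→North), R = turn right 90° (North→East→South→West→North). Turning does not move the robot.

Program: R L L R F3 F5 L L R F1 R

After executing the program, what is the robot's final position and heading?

Answer: Final position: (row=1, col=1), facing North

Derivation:
Start: (row=1, col=2), facing North
  R: turn right, now facing East
  L: turn left, now facing North
  L: turn left, now facing West
  R: turn right, now facing North
  F3: move forward 0/3 (blocked), now at (row=1, col=2)
  F5: move forward 0/5 (blocked), now at (row=1, col=2)
  L: turn left, now facing West
  L: turn left, now facing South
  R: turn right, now facing West
  F1: move forward 1, now at (row=1, col=1)
  R: turn right, now facing North
Final: (row=1, col=1), facing North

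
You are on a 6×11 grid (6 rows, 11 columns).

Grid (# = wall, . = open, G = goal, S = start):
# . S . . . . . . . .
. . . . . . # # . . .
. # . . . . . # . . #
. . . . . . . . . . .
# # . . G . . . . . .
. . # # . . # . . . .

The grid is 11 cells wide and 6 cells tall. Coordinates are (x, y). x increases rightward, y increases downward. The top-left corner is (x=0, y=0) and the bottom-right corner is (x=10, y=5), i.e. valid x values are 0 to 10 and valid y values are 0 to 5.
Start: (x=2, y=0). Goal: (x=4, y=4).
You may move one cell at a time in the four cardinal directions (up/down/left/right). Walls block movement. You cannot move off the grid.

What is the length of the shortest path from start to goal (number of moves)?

BFS from (x=2, y=0) until reaching (x=4, y=4):
  Distance 0: (x=2, y=0)
  Distance 1: (x=1, y=0), (x=3, y=0), (x=2, y=1)
  Distance 2: (x=4, y=0), (x=1, y=1), (x=3, y=1), (x=2, y=2)
  Distance 3: (x=5, y=0), (x=0, y=1), (x=4, y=1), (x=3, y=2), (x=2, y=3)
  Distance 4: (x=6, y=0), (x=5, y=1), (x=0, y=2), (x=4, y=2), (x=1, y=3), (x=3, y=3), (x=2, y=4)
  Distance 5: (x=7, y=0), (x=5, y=2), (x=0, y=3), (x=4, y=3), (x=3, y=4)
  Distance 6: (x=8, y=0), (x=6, y=2), (x=5, y=3), (x=4, y=4)  <- goal reached here
One shortest path (6 moves): (x=2, y=0) -> (x=3, y=0) -> (x=4, y=0) -> (x=4, y=1) -> (x=4, y=2) -> (x=4, y=3) -> (x=4, y=4)

Answer: Shortest path length: 6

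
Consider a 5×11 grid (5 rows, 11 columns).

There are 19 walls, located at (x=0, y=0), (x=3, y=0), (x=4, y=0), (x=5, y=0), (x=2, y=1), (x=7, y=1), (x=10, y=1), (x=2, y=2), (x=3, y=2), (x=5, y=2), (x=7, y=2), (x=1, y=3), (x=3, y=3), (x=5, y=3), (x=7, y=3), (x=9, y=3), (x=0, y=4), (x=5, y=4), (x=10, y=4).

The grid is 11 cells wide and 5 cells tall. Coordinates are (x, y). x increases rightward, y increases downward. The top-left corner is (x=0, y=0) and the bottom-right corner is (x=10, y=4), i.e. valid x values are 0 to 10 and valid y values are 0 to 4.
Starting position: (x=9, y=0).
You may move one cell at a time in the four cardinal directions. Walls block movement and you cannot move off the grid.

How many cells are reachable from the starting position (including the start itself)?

Answer: Reachable cells: 29

Derivation:
BFS flood-fill from (x=9, y=0):
  Distance 0: (x=9, y=0)
  Distance 1: (x=8, y=0), (x=10, y=0), (x=9, y=1)
  Distance 2: (x=7, y=0), (x=8, y=1), (x=9, y=2)
  Distance 3: (x=6, y=0), (x=8, y=2), (x=10, y=2)
  Distance 4: (x=6, y=1), (x=8, y=3), (x=10, y=3)
  Distance 5: (x=5, y=1), (x=6, y=2), (x=8, y=4)
  Distance 6: (x=4, y=1), (x=6, y=3), (x=7, y=4), (x=9, y=4)
  Distance 7: (x=3, y=1), (x=4, y=2), (x=6, y=4)
  Distance 8: (x=4, y=3)
  Distance 9: (x=4, y=4)
  Distance 10: (x=3, y=4)
  Distance 11: (x=2, y=4)
  Distance 12: (x=2, y=3), (x=1, y=4)
Total reachable: 29 (grid has 36 open cells total)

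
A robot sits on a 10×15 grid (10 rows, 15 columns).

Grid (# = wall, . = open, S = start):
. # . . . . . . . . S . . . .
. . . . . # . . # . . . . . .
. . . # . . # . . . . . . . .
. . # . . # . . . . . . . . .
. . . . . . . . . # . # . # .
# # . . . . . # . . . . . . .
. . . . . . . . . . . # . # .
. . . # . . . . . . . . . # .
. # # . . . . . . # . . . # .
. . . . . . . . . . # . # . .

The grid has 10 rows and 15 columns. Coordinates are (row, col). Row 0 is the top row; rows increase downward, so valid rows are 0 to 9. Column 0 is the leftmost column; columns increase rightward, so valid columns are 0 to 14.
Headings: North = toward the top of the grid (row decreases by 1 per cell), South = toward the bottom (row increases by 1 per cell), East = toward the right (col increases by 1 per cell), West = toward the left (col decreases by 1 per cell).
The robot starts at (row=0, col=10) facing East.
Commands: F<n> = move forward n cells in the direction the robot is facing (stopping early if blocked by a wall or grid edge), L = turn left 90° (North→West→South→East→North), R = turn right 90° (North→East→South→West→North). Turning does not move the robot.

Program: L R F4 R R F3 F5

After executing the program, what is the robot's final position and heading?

Answer: Final position: (row=0, col=6), facing West

Derivation:
Start: (row=0, col=10), facing East
  L: turn left, now facing North
  R: turn right, now facing East
  F4: move forward 4, now at (row=0, col=14)
  R: turn right, now facing South
  R: turn right, now facing West
  F3: move forward 3, now at (row=0, col=11)
  F5: move forward 5, now at (row=0, col=6)
Final: (row=0, col=6), facing West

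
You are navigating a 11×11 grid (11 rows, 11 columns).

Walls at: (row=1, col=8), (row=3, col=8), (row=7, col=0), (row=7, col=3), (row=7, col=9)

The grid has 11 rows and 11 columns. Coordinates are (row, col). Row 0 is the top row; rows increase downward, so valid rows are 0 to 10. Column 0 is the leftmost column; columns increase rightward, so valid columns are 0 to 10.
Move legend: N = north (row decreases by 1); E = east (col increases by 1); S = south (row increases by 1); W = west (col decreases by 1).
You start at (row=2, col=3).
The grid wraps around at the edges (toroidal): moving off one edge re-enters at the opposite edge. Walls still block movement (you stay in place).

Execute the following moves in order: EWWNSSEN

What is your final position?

Answer: Final position: (row=2, col=3)

Derivation:
Start: (row=2, col=3)
  E (east): (row=2, col=3) -> (row=2, col=4)
  W (west): (row=2, col=4) -> (row=2, col=3)
  W (west): (row=2, col=3) -> (row=2, col=2)
  N (north): (row=2, col=2) -> (row=1, col=2)
  S (south): (row=1, col=2) -> (row=2, col=2)
  S (south): (row=2, col=2) -> (row=3, col=2)
  E (east): (row=3, col=2) -> (row=3, col=3)
  N (north): (row=3, col=3) -> (row=2, col=3)
Final: (row=2, col=3)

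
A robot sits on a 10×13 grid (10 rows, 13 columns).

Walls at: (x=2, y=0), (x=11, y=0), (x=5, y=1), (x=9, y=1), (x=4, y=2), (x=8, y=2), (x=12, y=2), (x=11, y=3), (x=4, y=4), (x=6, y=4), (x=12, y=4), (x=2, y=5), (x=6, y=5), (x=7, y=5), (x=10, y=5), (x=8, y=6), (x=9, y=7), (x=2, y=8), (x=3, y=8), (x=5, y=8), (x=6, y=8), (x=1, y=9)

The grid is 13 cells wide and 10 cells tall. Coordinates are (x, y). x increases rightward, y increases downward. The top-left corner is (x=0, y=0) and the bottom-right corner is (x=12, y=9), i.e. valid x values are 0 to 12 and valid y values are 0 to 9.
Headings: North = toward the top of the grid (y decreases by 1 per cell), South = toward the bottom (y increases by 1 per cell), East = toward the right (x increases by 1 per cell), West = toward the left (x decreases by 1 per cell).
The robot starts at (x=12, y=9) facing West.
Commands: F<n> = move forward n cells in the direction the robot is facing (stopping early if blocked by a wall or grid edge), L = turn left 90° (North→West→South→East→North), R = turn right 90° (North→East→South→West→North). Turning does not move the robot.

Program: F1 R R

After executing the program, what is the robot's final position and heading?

Answer: Final position: (x=11, y=9), facing East

Derivation:
Start: (x=12, y=9), facing West
  F1: move forward 1, now at (x=11, y=9)
  R: turn right, now facing North
  R: turn right, now facing East
Final: (x=11, y=9), facing East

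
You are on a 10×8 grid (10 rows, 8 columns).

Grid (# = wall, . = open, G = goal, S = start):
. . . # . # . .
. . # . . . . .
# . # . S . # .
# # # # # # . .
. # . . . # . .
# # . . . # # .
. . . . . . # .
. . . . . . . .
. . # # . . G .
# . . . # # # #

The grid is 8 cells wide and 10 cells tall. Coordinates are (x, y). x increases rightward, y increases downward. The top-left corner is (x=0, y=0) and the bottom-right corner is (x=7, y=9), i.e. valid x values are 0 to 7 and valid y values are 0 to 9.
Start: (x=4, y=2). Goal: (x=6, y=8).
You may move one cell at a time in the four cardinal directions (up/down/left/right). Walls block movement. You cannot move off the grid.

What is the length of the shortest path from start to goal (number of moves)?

BFS from (x=4, y=2) until reaching (x=6, y=8):
  Distance 0: (x=4, y=2)
  Distance 1: (x=4, y=1), (x=3, y=2), (x=5, y=2)
  Distance 2: (x=4, y=0), (x=3, y=1), (x=5, y=1)
  Distance 3: (x=6, y=1)
  Distance 4: (x=6, y=0), (x=7, y=1)
  Distance 5: (x=7, y=0), (x=7, y=2)
  Distance 6: (x=7, y=3)
  Distance 7: (x=6, y=3), (x=7, y=4)
  Distance 8: (x=6, y=4), (x=7, y=5)
  Distance 9: (x=7, y=6)
  Distance 10: (x=7, y=7)
  Distance 11: (x=6, y=7), (x=7, y=8)
  Distance 12: (x=5, y=7), (x=6, y=8)  <- goal reached here
One shortest path (12 moves): (x=4, y=2) -> (x=5, y=2) -> (x=5, y=1) -> (x=6, y=1) -> (x=7, y=1) -> (x=7, y=2) -> (x=7, y=3) -> (x=7, y=4) -> (x=7, y=5) -> (x=7, y=6) -> (x=7, y=7) -> (x=6, y=7) -> (x=6, y=8)

Answer: Shortest path length: 12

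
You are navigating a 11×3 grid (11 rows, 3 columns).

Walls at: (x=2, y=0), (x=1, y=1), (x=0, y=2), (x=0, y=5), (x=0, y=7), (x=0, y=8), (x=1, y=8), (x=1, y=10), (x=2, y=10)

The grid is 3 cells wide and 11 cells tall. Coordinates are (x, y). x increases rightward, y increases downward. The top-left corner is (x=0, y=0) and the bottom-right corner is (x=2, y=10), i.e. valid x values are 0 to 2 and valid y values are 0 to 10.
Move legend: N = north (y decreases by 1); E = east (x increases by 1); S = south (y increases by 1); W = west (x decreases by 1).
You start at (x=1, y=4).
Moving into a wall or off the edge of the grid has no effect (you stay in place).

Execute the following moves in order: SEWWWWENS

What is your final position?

Start: (x=1, y=4)
  S (south): (x=1, y=4) -> (x=1, y=5)
  E (east): (x=1, y=5) -> (x=2, y=5)
  W (west): (x=2, y=5) -> (x=1, y=5)
  [×3]W (west): blocked, stay at (x=1, y=5)
  E (east): (x=1, y=5) -> (x=2, y=5)
  N (north): (x=2, y=5) -> (x=2, y=4)
  S (south): (x=2, y=4) -> (x=2, y=5)
Final: (x=2, y=5)

Answer: Final position: (x=2, y=5)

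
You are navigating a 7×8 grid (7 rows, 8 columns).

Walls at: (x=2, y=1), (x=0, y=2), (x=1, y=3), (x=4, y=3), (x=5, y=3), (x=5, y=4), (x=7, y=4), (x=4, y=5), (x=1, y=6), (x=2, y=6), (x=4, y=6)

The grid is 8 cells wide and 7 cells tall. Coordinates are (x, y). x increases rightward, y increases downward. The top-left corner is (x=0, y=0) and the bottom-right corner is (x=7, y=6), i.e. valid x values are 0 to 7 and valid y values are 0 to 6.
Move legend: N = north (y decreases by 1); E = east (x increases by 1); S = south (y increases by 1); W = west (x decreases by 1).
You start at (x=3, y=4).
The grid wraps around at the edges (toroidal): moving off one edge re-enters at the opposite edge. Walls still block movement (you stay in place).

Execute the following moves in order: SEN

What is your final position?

Start: (x=3, y=4)
  S (south): (x=3, y=4) -> (x=3, y=5)
  E (east): blocked, stay at (x=3, y=5)
  N (north): (x=3, y=5) -> (x=3, y=4)
Final: (x=3, y=4)

Answer: Final position: (x=3, y=4)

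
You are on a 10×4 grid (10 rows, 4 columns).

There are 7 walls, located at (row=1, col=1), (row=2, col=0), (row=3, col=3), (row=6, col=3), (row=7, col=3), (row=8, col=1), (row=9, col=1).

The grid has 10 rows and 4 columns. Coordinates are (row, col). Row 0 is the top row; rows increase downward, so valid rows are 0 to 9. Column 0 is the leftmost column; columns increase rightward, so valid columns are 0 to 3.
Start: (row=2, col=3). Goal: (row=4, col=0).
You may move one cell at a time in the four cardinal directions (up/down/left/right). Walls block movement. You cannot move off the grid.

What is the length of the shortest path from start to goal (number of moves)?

Answer: Shortest path length: 5

Derivation:
BFS from (row=2, col=3) until reaching (row=4, col=0):
  Distance 0: (row=2, col=3)
  Distance 1: (row=1, col=3), (row=2, col=2)
  Distance 2: (row=0, col=3), (row=1, col=2), (row=2, col=1), (row=3, col=2)
  Distance 3: (row=0, col=2), (row=3, col=1), (row=4, col=2)
  Distance 4: (row=0, col=1), (row=3, col=0), (row=4, col=1), (row=4, col=3), (row=5, col=2)
  Distance 5: (row=0, col=0), (row=4, col=0), (row=5, col=1), (row=5, col=3), (row=6, col=2)  <- goal reached here
One shortest path (5 moves): (row=2, col=3) -> (row=2, col=2) -> (row=2, col=1) -> (row=3, col=1) -> (row=3, col=0) -> (row=4, col=0)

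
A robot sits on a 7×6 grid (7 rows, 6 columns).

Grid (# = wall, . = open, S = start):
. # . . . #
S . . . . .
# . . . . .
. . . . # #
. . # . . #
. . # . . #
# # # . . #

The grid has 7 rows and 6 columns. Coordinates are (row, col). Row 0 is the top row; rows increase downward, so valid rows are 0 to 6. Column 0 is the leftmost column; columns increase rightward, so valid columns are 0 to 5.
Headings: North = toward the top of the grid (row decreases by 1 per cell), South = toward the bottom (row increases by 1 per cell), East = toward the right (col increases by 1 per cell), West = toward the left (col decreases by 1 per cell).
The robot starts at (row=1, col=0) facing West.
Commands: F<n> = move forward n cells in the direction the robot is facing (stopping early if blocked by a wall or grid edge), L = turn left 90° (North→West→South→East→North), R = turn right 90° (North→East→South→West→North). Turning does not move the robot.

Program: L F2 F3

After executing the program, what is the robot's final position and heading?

Start: (row=1, col=0), facing West
  L: turn left, now facing South
  F2: move forward 0/2 (blocked), now at (row=1, col=0)
  F3: move forward 0/3 (blocked), now at (row=1, col=0)
Final: (row=1, col=0), facing South

Answer: Final position: (row=1, col=0), facing South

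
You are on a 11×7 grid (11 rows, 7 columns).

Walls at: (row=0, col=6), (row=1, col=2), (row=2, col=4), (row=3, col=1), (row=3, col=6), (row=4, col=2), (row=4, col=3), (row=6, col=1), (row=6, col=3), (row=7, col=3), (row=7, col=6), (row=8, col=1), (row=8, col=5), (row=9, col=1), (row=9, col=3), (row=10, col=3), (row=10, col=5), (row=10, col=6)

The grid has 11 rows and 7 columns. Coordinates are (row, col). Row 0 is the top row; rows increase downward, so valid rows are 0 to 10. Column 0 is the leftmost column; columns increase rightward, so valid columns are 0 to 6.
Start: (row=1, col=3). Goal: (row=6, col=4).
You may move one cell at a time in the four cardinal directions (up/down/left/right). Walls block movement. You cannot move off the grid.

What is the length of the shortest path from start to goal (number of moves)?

Answer: Shortest path length: 6

Derivation:
BFS from (row=1, col=3) until reaching (row=6, col=4):
  Distance 0: (row=1, col=3)
  Distance 1: (row=0, col=3), (row=1, col=4), (row=2, col=3)
  Distance 2: (row=0, col=2), (row=0, col=4), (row=1, col=5), (row=2, col=2), (row=3, col=3)
  Distance 3: (row=0, col=1), (row=0, col=5), (row=1, col=6), (row=2, col=1), (row=2, col=5), (row=3, col=2), (row=3, col=4)
  Distance 4: (row=0, col=0), (row=1, col=1), (row=2, col=0), (row=2, col=6), (row=3, col=5), (row=4, col=4)
  Distance 5: (row=1, col=0), (row=3, col=0), (row=4, col=5), (row=5, col=4)
  Distance 6: (row=4, col=0), (row=4, col=6), (row=5, col=3), (row=5, col=5), (row=6, col=4)  <- goal reached here
One shortest path (6 moves): (row=1, col=3) -> (row=2, col=3) -> (row=3, col=3) -> (row=3, col=4) -> (row=4, col=4) -> (row=5, col=4) -> (row=6, col=4)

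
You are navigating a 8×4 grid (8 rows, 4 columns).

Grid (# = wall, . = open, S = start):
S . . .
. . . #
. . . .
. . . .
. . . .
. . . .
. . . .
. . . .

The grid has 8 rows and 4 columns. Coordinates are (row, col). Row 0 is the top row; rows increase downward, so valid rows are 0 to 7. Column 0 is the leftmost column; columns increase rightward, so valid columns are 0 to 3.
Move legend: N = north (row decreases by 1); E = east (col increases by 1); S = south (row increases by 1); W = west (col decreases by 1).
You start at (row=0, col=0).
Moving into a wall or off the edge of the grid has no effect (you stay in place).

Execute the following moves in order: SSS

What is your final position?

Start: (row=0, col=0)
  S (south): (row=0, col=0) -> (row=1, col=0)
  S (south): (row=1, col=0) -> (row=2, col=0)
  S (south): (row=2, col=0) -> (row=3, col=0)
Final: (row=3, col=0)

Answer: Final position: (row=3, col=0)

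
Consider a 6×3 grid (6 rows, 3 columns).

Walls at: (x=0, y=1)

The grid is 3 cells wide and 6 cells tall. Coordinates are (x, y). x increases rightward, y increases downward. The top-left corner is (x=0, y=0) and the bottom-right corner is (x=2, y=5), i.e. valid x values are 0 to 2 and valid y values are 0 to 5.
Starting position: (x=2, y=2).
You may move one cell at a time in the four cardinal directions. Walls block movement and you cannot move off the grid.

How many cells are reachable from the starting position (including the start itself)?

BFS flood-fill from (x=2, y=2):
  Distance 0: (x=2, y=2)
  Distance 1: (x=2, y=1), (x=1, y=2), (x=2, y=3)
  Distance 2: (x=2, y=0), (x=1, y=1), (x=0, y=2), (x=1, y=3), (x=2, y=4)
  Distance 3: (x=1, y=0), (x=0, y=3), (x=1, y=4), (x=2, y=5)
  Distance 4: (x=0, y=0), (x=0, y=4), (x=1, y=5)
  Distance 5: (x=0, y=5)
Total reachable: 17 (grid has 17 open cells total)

Answer: Reachable cells: 17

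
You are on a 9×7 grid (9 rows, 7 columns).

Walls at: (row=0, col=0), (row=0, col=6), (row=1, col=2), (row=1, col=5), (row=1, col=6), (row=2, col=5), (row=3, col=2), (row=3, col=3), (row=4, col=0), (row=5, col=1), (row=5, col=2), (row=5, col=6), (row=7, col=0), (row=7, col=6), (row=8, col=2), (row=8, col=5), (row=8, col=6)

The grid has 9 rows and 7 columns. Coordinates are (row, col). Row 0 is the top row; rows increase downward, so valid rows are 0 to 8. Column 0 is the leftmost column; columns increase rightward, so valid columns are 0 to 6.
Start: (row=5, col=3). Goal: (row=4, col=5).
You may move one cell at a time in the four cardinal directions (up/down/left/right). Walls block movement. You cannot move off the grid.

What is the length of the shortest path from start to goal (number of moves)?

Answer: Shortest path length: 3

Derivation:
BFS from (row=5, col=3) until reaching (row=4, col=5):
  Distance 0: (row=5, col=3)
  Distance 1: (row=4, col=3), (row=5, col=4), (row=6, col=3)
  Distance 2: (row=4, col=2), (row=4, col=4), (row=5, col=5), (row=6, col=2), (row=6, col=4), (row=7, col=3)
  Distance 3: (row=3, col=4), (row=4, col=1), (row=4, col=5), (row=6, col=1), (row=6, col=5), (row=7, col=2), (row=7, col=4), (row=8, col=3)  <- goal reached here
One shortest path (3 moves): (row=5, col=3) -> (row=5, col=4) -> (row=5, col=5) -> (row=4, col=5)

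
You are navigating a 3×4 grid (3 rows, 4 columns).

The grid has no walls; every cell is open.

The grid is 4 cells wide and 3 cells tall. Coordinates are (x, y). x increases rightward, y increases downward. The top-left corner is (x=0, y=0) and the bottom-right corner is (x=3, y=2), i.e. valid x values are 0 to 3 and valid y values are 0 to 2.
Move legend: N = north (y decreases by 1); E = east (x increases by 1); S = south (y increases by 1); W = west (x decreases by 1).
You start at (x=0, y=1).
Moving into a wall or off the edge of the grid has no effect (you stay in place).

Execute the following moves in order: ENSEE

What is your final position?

Start: (x=0, y=1)
  E (east): (x=0, y=1) -> (x=1, y=1)
  N (north): (x=1, y=1) -> (x=1, y=0)
  S (south): (x=1, y=0) -> (x=1, y=1)
  E (east): (x=1, y=1) -> (x=2, y=1)
  E (east): (x=2, y=1) -> (x=3, y=1)
Final: (x=3, y=1)

Answer: Final position: (x=3, y=1)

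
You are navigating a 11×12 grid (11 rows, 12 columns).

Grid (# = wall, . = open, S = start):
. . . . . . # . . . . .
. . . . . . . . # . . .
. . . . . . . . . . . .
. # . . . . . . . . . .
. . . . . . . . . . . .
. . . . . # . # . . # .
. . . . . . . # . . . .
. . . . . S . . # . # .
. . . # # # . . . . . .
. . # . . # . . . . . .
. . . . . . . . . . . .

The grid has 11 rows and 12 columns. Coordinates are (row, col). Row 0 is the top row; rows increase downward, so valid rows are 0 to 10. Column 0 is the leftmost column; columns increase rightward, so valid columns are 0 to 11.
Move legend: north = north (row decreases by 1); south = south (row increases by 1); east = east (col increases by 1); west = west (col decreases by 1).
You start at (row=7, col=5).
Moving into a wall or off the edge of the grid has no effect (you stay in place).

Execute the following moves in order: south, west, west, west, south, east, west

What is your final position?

Start: (row=7, col=5)
  south (south): blocked, stay at (row=7, col=5)
  west (west): (row=7, col=5) -> (row=7, col=4)
  west (west): (row=7, col=4) -> (row=7, col=3)
  west (west): (row=7, col=3) -> (row=7, col=2)
  south (south): (row=7, col=2) -> (row=8, col=2)
  east (east): blocked, stay at (row=8, col=2)
  west (west): (row=8, col=2) -> (row=8, col=1)
Final: (row=8, col=1)

Answer: Final position: (row=8, col=1)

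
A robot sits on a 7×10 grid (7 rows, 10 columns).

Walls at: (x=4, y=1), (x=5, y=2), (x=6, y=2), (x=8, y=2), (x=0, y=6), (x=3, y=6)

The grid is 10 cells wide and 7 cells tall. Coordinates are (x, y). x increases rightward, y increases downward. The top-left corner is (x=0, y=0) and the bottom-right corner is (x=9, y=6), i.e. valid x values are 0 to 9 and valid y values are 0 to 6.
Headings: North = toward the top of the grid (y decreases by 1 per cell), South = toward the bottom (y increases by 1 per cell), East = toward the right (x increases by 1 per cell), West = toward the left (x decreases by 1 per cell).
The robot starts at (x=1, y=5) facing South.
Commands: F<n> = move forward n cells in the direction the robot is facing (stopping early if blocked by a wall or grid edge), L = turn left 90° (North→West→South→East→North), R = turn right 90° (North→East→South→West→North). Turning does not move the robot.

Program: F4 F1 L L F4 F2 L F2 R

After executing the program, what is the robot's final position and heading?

Answer: Final position: (x=0, y=0), facing North

Derivation:
Start: (x=1, y=5), facing South
  F4: move forward 1/4 (blocked), now at (x=1, y=6)
  F1: move forward 0/1 (blocked), now at (x=1, y=6)
  L: turn left, now facing East
  L: turn left, now facing North
  F4: move forward 4, now at (x=1, y=2)
  F2: move forward 2, now at (x=1, y=0)
  L: turn left, now facing West
  F2: move forward 1/2 (blocked), now at (x=0, y=0)
  R: turn right, now facing North
Final: (x=0, y=0), facing North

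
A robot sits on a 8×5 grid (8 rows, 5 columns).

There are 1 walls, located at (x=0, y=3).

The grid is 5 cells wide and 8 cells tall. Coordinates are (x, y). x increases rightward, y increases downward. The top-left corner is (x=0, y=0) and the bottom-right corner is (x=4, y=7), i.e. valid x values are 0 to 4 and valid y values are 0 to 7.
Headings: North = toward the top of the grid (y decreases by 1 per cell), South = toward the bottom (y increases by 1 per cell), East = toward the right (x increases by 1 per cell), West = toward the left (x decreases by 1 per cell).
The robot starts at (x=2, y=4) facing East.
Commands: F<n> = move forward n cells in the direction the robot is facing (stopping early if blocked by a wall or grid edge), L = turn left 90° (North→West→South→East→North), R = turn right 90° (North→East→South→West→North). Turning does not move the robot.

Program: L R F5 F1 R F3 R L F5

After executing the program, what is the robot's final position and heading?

Start: (x=2, y=4), facing East
  L: turn left, now facing North
  R: turn right, now facing East
  F5: move forward 2/5 (blocked), now at (x=4, y=4)
  F1: move forward 0/1 (blocked), now at (x=4, y=4)
  R: turn right, now facing South
  F3: move forward 3, now at (x=4, y=7)
  R: turn right, now facing West
  L: turn left, now facing South
  F5: move forward 0/5 (blocked), now at (x=4, y=7)
Final: (x=4, y=7), facing South

Answer: Final position: (x=4, y=7), facing South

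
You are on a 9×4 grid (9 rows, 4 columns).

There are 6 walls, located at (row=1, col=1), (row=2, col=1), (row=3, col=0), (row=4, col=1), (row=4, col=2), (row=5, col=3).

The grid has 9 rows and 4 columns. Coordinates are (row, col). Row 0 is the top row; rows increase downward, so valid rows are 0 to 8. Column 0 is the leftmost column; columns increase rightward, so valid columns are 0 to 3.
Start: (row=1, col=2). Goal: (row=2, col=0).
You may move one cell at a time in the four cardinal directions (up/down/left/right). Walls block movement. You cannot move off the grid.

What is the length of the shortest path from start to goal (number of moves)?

BFS from (row=1, col=2) until reaching (row=2, col=0):
  Distance 0: (row=1, col=2)
  Distance 1: (row=0, col=2), (row=1, col=3), (row=2, col=2)
  Distance 2: (row=0, col=1), (row=0, col=3), (row=2, col=3), (row=3, col=2)
  Distance 3: (row=0, col=0), (row=3, col=1), (row=3, col=3)
  Distance 4: (row=1, col=0), (row=4, col=3)
  Distance 5: (row=2, col=0)  <- goal reached here
One shortest path (5 moves): (row=1, col=2) -> (row=0, col=2) -> (row=0, col=1) -> (row=0, col=0) -> (row=1, col=0) -> (row=2, col=0)

Answer: Shortest path length: 5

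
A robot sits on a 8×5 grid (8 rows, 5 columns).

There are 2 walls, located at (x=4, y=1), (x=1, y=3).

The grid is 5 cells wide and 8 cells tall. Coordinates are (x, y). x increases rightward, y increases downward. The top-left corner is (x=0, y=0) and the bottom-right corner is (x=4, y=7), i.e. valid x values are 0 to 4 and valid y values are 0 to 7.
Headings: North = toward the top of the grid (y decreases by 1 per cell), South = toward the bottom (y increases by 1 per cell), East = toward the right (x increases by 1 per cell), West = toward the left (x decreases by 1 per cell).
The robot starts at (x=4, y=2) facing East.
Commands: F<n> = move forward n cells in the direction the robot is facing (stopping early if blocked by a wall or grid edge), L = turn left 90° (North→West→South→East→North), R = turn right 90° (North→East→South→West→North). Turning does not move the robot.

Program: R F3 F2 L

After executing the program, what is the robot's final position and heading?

Start: (x=4, y=2), facing East
  R: turn right, now facing South
  F3: move forward 3, now at (x=4, y=5)
  F2: move forward 2, now at (x=4, y=7)
  L: turn left, now facing East
Final: (x=4, y=7), facing East

Answer: Final position: (x=4, y=7), facing East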